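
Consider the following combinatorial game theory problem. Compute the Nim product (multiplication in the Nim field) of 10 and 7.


Nim multiplication is bilinear over XOR: (u XOR v) * w = (u*w) XOR (v*w).
So we split each operand into its bit components and XOR the pairwise Nim products.
10 = 2 + 8 (as XOR of powers of 2).
7 = 1 + 2 + 4 (as XOR of powers of 2).
Using the standard Nim-product table on single bits:
  2*2 = 3,   2*4 = 8,   2*8 = 12,
  4*4 = 6,   4*8 = 11,  8*8 = 13,
and  1*x = x (identity), k*l = l*k (commutative).
Pairwise Nim products:
  2 * 1 = 2
  2 * 2 = 3
  2 * 4 = 8
  8 * 1 = 8
  8 * 2 = 12
  8 * 4 = 11
XOR them: 2 XOR 3 XOR 8 XOR 8 XOR 12 XOR 11 = 6.
Result: 10 * 7 = 6 (in Nim).

6


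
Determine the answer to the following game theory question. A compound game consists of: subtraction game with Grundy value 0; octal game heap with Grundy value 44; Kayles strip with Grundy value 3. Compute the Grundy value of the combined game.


By the Sprague-Grundy theorem, the Grundy value of a sum of games is the XOR of individual Grundy values.
subtraction game: Grundy value = 0. Running XOR: 0 XOR 0 = 0
octal game heap: Grundy value = 44. Running XOR: 0 XOR 44 = 44
Kayles strip: Grundy value = 3. Running XOR: 44 XOR 3 = 47
The combined Grundy value is 47.

47


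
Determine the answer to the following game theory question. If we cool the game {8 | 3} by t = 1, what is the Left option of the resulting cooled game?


Original game: {8 | 3} (a switch {a | b} with a > b).
Cooling by t (for t below the temperature (a - b)/2 = 5/2) taxes each move by t: {a | b} cooled by t is {a - t | b + t}.
Cooling amount: t = 1
Cooled Left option: 8 - 1 = 7
Cooled Right option: 3 + 1 = 4
Cooled game: {7 | 4}
Left option = 7

7


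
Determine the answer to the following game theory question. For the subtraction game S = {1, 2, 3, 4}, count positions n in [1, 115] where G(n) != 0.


Subtraction set S = {1, 2, 3, 4}, so G(n) = n mod 5.
G(n) = 0 when n is a multiple of 5.
Multiples of 5 in [1, 115]: 23
N-positions (nonzero Grundy) = 115 - 23 = 92

92


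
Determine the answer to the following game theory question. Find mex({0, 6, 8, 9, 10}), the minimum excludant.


Set = {0, 6, 8, 9, 10}
0 is in the set.
1 is NOT in the set. This is the mex.
mex = 1

1


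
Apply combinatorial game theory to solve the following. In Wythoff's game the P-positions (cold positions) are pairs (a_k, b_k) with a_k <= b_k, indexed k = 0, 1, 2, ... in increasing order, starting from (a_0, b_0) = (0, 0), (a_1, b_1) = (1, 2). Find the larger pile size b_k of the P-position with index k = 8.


By Wythoff's theorem, a_k = floor(k * phi) and b_k = floor(k * phi^2) = a_k + k, where phi = (1 + sqrt(5))/2 is the golden ratio.
phi = (1 + sqrt(5))/2 = 1.618034
phi^2 = phi + 1 = 2.618034
k = 8
k * phi^2 = 8 * 2.618034 = 20.944272
b_8 = floor(k * phi^2) = 20 (check: a_8 + k = 12 + 8 = 20)

20


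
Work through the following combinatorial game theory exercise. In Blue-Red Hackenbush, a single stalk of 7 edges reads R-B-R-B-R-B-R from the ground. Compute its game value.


Edges (from ground): R-B-R-B-R-B-R
By Berlekamp's sign-expansion rule, a Blue-Red Hackenbush stalk has the value of the surreal number whose sign sequence is the edge sequence with B -> + and R -> -.
Sign sequence: -+-+-+-
Trace the sign expansion in the surreal number tree, starting from 0:
Edge 1: R (sign -) -> bounds (-inf, 0), value = -1
Edge 2: B (sign +) -> bounds (-1, 0), value = -1/2
Edge 3: R (sign -) -> bounds (-1, -1/2), value = -3/4
Edge 4: B (sign +) -> bounds (-3/4, -1/2), value = -5/8
Edge 5: R (sign -) -> bounds (-3/4, -5/8), value = -11/16
Edge 6: B (sign +) -> bounds (-11/16, -5/8), value = -21/32
Edge 7: R (sign -) -> bounds (-11/16, -21/32), value = -43/64
Game value = -43/64

-43/64


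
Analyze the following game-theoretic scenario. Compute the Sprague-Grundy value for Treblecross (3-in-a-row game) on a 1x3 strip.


Treblecross: place X on empty cells; 3-in-a-row wins.
Playing within two cells of an existing X lets the opponent win at once, so sensible play treats the cells i-2..i+2 around each X as dead. The player left with no safe cell loses, so this is a normal-play take-away game on strips of safe cells.
Placing X at cell i (0-indexed) of a strip of k safe cells leaves independent strips of sizes max(0, i-2) and max(0, k-i-3). Hence G(k) = mex{ G(max(0,i-2)) XOR G(max(0,k-i-3)) : 0 <= i < k }, with G(0) = 0.
G(1): splits (0,0):0^0=0 -> mex({0}) = 1
G(2): splits (0,0):0^0=0 -> mex({0}) = 1
G(3): splits (0,0):0^0=0 -> mex({0}) = 1
Therefore G(3) = 1.

1


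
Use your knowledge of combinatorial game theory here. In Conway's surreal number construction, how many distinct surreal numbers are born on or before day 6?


Day 0: {|} = 0 is born. Count = 1.
Day n: the number of surreal numbers born by day n is 2^(n+1) - 1.
By day 0: 2^1 - 1 = 1
By day 1: 2^2 - 1 = 3
By day 2: 2^3 - 1 = 7
By day 3: 2^4 - 1 = 15
By day 4: 2^5 - 1 = 31
By day 5: 2^6 - 1 = 63
By day 6: 2^7 - 1 = 127
By day 6: 127 surreal numbers.

127


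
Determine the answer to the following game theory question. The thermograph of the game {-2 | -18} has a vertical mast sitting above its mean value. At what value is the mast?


Game = {-2 | -18}, a switch {a | b} with numbers a > b.
Its thermograph has left wall a - t and right wall b + t, which meet at t = (a - b)/2, where both equal (a + b)/2. So the mast (mean value) is at (a + b)/2.
Mean = (-2 + (-18))/2 = -20/2 = -10

-10


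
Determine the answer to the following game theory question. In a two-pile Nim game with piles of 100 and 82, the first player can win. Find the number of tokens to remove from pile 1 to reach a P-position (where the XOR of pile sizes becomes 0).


Piles: 100 and 82
Current XOR: 100 XOR 82 = 54 (non-zero, so this is an N-position).
To make the XOR zero, we need to find a move that balances the piles.
For pile 1 (size 100): target = 100 XOR 54 = 82
We reduce pile 1 from 100 to 82.
Tokens removed: 100 - 82 = 18
Verification: 82 XOR 82 = 0

18


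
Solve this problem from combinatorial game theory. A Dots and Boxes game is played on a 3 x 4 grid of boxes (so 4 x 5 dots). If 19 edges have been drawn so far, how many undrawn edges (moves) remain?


Grid: 3 x 4 boxes, i.e. 4 rows and 5 columns of dots.
Horizontal edges: (rows + 1) * cols = 4 * 4 = 16
Vertical edges: rows * (cols + 1) = 3 * 5 = 15
Total edges: 16 + 15 = 31
Edges drawn: 19
Remaining: 31 - 19 = 12

12


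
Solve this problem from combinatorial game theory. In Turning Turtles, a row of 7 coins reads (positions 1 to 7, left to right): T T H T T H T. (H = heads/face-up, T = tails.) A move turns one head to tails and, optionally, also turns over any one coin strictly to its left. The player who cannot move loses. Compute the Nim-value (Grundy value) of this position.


Coins: T T H T T H T
Key fact: a single head at position k behaves exactly like a Nim heap of size k (turning it to T and optionally flipping a coin at j < k corresponds to moving the heap from k to j, or to 0), and heads combine as a disjunctive sum (two heads at the same place would cancel, matching j XOR j = 0). So the Nim-value is the XOR of the 1-indexed positions of the heads.
Face-up positions (1-indexed): [3, 6]
XOR 0 with 3: 0 XOR 3 = 3
XOR 3 with 6: 3 XOR 6 = 5
Nim-value = 5

5


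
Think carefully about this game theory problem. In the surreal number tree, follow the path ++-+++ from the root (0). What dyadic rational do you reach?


Sign expansion: ++-+++
Rule: track bounds (lo, hi), initially (-inf, +inf). On '+', the current value becomes lo and we move to the simplest number in (value, hi): value + 1 if hi = +inf, otherwise the midpoint (value + hi)/2. On '-', the current value becomes hi and we move to value - 1 if lo = -inf, otherwise the midpoint (lo + value)/2.
Start at 0.
Step 1: sign = +, move right. Bounds: (0, +inf). Value = 1
Step 2: sign = +, move right. Bounds: (1, +inf). Value = 2
Step 3: sign = -, move left. Bounds: (1, 2). Value = 3/2
Step 4: sign = +, move right. Bounds: (3/2, 2). Value = 7/4
Step 5: sign = +, move right. Bounds: (7/4, 2). Value = 15/8
Step 6: sign = +, move right. Bounds: (15/8, 2). Value = 31/16
The surreal number with sign expansion ++-+++ is 31/16.

31/16


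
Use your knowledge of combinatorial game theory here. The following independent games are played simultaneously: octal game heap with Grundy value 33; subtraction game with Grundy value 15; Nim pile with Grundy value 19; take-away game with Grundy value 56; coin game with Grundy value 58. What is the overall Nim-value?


By the Sprague-Grundy theorem, the Grundy value of a sum of games is the XOR of individual Grundy values.
octal game heap: Grundy value = 33. Running XOR: 0 XOR 33 = 33
subtraction game: Grundy value = 15. Running XOR: 33 XOR 15 = 46
Nim pile: Grundy value = 19. Running XOR: 46 XOR 19 = 61
take-away game: Grundy value = 56. Running XOR: 61 XOR 56 = 5
coin game: Grundy value = 58. Running XOR: 5 XOR 58 = 63
The combined Grundy value is 63.

63


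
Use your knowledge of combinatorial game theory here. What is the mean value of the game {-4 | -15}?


Game = {-4 | -15}, a switch {a | b} with numbers a > b.
Its thermograph has left wall a - t and right wall b + t, which meet at t = (a - b)/2, where both equal (a + b)/2. So the mast (mean value) is at (a + b)/2.
Mean = (-4 + (-15))/2 = -19/2 = -19/2

-19/2


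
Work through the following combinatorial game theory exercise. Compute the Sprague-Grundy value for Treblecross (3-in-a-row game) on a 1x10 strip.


Treblecross: place X on empty cells; 3-in-a-row wins.
Playing within two cells of an existing X lets the opponent win at once, so sensible play treats the cells i-2..i+2 around each X as dead. The player left with no safe cell loses, so this is a normal-play take-away game on strips of safe cells.
Placing X at cell i (0-indexed) of a strip of k safe cells leaves independent strips of sizes max(0, i-2) and max(0, k-i-3). Hence G(k) = mex{ G(max(0,i-2)) XOR G(max(0,k-i-3)) : 0 <= i < k }, with G(0) = 0.
G(1): splits (0,0):0^0=0 -> mex({0}) = 1
G(2): splits (0,0):0^0=0 -> mex({0}) = 1
G(3): splits (0,0):0^0=0 -> mex({0}) = 1
G(4): splits (0,1):0^1=1 (0,0):0^0=0 -> mex({0, 1}) = 2
G(5): splits (0,2):0^1=1 (0,1):0^1=1 (0,0):0^0=0 -> mex({0, 1}) = 2
G(6) = mex({1}) = 0
G(7) = mex({0, 1, 2}) = 3
G(8) = mex({0, 1, 2}) = 3
G(9) = mex({0, 2}) = 1
G(10) = mex({0, 2, 3}) = 1
Therefore G(10) = 1.

1


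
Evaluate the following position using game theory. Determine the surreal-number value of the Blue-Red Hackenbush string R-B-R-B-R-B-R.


Edges (from ground): R-B-R-B-R-B-R
By Berlekamp's sign-expansion rule, a Blue-Red Hackenbush stalk has the value of the surreal number whose sign sequence is the edge sequence with B -> + and R -> -.
Sign sequence: -+-+-+-
Trace the sign expansion in the surreal number tree, starting from 0:
Edge 1: R (sign -) -> bounds (-inf, 0), value = -1
Edge 2: B (sign +) -> bounds (-1, 0), value = -1/2
Edge 3: R (sign -) -> bounds (-1, -1/2), value = -3/4
Edge 4: B (sign +) -> bounds (-3/4, -1/2), value = -5/8
Edge 5: R (sign -) -> bounds (-3/4, -5/8), value = -11/16
Edge 6: B (sign +) -> bounds (-11/16, -5/8), value = -21/32
Edge 7: R (sign -) -> bounds (-11/16, -21/32), value = -43/64
Game value = -43/64

-43/64


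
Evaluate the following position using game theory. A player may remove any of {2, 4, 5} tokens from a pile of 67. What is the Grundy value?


The subtraction set is S = {2, 4, 5}.
G(k) = mex{ G(k - s) : s in S, s <= k }. We compute iteratively: G(0) = 0.
G(1) = mex({}) = 0
G(2) = mex({0}) = 1
G(3) = mex({0}) = 1
G(4) = mex({0, 1}) = 2
G(5) = mex({0, 1}) = 2
G(6) = mex({0, 1, 2}) = 3
G(7) = mex({1, 2}) = 0
G(8) = mex({1, 2, 3}) = 0
G(9) = mex({0, 2}) = 1
G(10) = mex({0, 2, 3}) = 1
G(11) = mex({0, 1, 3}) = 2
Observe that G(7)..G(11) = 0, 0, 1, 1, 2 repeats G(0)..G(4) = 0, 0, 1, 1, 2.
For k >= max(S) = 5, G(k) is determined by the previous 5 values G(k-5)..G(k-1); a window of 5 consecutive values has recurred shifted by 7, so by induction G(k + 7) = G(k) for all k >= 0: the sequence is periodic from the start with period 7.
One period: G(0..6) = 0, 0, 1, 1, 2, 2, 3.
67 mod 7 = 4, so G(67) = G(4) = 2.

2


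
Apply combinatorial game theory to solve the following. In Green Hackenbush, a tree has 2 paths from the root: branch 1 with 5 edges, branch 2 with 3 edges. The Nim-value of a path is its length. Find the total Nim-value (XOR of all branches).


The tree has 2 branches from the ground vertex.
In Green Hackenbush, the Nim-value of a simple path of length k is k.
Branch 1: length 5, Nim-value = 5
Branch 2: length 3, Nim-value = 3
Total Nim-value = XOR of all branch values:
0 XOR 5 = 5
5 XOR 3 = 6
Nim-value of the tree = 6

6


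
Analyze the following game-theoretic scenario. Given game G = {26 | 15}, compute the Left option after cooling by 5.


Original game: {26 | 15} (a switch {a | b} with a > b).
Cooling by t (for t below the temperature (a - b)/2 = 11/2) taxes each move by t: {a | b} cooled by t is {a - t | b + t}.
Cooling amount: t = 5
Cooled Left option: 26 - 5 = 21
Cooled Right option: 15 + 5 = 20
Cooled game: {21 | 20}
Left option = 21

21


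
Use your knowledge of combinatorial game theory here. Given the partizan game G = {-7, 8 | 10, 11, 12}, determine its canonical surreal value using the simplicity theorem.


Left options: {-7, 8}, max = 8
Right options: {10, 11, 12}, min = 10
All options are numbers and max(Left) < min(Right), so by the simplicity theorem the value is the simplest (earliest-born) number strictly between 8 and 10.
The only integer strictly between 8 and 10 is 9.
No non-integer in the interval can be simpler: if x is a non-integer in the interval, then floor(x) or ceil(x) also lies in the interval (the interval contains an integer), and both are proper prefixes of x's sign expansion, i.e. born earlier. So the game value is 9.
Game value = 9

9


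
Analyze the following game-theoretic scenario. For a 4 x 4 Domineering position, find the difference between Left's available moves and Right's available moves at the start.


Board is 4 x 4 (rows x cols).
Left (vertical) placements: (rows-1) * cols = 3 * 4 = 12
Right (horizontal) placements: rows * (cols-1) = 4 * 3 = 12
Advantage = Left - Right = 12 - 12 = 0

0


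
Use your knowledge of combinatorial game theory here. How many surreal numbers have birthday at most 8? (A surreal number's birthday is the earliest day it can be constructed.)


Day 0: {|} = 0 is born. Count = 1.
Day n: the number of surreal numbers born by day n is 2^(n+1) - 1.
By day 0: 2^1 - 1 = 1
By day 1: 2^2 - 1 = 3
By day 2: 2^3 - 1 = 7
By day 3: 2^4 - 1 = 15
By day 4: 2^5 - 1 = 31
By day 5: 2^6 - 1 = 63
By day 6: 2^7 - 1 = 127
By day 7: 2^8 - 1 = 255
By day 8: 2^9 - 1 = 511
By day 8: 511 surreal numbers.

511


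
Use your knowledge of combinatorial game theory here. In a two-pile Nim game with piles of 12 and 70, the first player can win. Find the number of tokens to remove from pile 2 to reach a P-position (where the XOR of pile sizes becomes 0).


Piles: 12 and 70
Current XOR: 12 XOR 70 = 74 (non-zero, so this is an N-position).
To make the XOR zero, we need to find a move that balances the piles.
For pile 2 (size 70): target = 70 XOR 74 = 12
We reduce pile 2 from 70 to 12.
Tokens removed: 70 - 12 = 58
Verification: 12 XOR 12 = 0

58


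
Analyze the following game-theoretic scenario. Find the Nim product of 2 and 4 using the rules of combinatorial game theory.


Nim multiplication is bilinear over XOR: (u XOR v) * w = (u*w) XOR (v*w).
So we split each operand into its bit components and XOR the pairwise Nim products.
2 = 2 (as XOR of powers of 2).
4 = 4 (as XOR of powers of 2).
Using the standard Nim-product table on single bits:
  2*2 = 3,   2*4 = 8,   2*8 = 12,
  4*4 = 6,   4*8 = 11,  8*8 = 13,
and  1*x = x (identity), k*l = l*k (commutative).
Pairwise Nim products:
  2 * 4 = 8
XOR them: 8 = 8.
Result: 2 * 4 = 8 (in Nim).

8


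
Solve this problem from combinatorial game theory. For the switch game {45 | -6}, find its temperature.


The game is {45 | -6}, a switch {a | b} with numbers a > b.
Cooling {a | b} by t gives {a - t | b + t}, which stops being hot when a - t = b + t, i.e. at t = (a - b)/2. So the temperature of a switch is (a - b)/2.
Temperature = (Left option - Right option) / 2
= (45 - (-6)) / 2
= 51 / 2
= 51/2

51/2


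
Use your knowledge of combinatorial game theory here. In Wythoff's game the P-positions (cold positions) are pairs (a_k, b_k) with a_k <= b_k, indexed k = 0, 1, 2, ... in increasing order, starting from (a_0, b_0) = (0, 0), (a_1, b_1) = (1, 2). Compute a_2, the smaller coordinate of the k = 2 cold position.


By Wythoff's theorem, a_k = floor(k * phi) and b_k = floor(k * phi^2) = a_k + k, where phi = (1 + sqrt(5))/2 is the golden ratio.
phi = (1 + sqrt(5))/2 = 1.618034
k = 2
k * phi = 2 * 1.618034 = 3.236068
a_2 = floor(k * phi) = 3

3


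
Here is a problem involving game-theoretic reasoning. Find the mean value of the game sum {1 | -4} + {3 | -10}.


G1 = {1 | -4}, G2 = {3 | -10}
Each is a switch {a | b} with numbers a > b; its mean value is (a + b)/2, and mean value is additive over game sums: m(G1 + G2) = m(G1) + m(G2).
Mean of G1 = (1 + (-4))/2 = -3/2 = -3/2
Mean of G2 = (3 + (-10))/2 = -7/2 = -7/2
Mean of G1 + G2 = -3/2 + -7/2 = -5

-5


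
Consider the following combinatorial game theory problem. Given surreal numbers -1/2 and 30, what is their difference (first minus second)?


x = -1/2, y = 30
Converting to common denominator: 2
x = -1/2, y = 60/2
x - y = -1/2 - 30 = -61/2

-61/2


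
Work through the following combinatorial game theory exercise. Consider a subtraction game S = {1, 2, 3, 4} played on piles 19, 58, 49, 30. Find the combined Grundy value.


Subtraction set: {1, 2, 3, 4}
For this subtraction set, G(n) = n mod 5 (period = max + 1 = 5).
Pile 1 (size 19): G(19) = 19 mod 5 = 4
Pile 2 (size 58): G(58) = 58 mod 5 = 3
Pile 3 (size 49): G(49) = 49 mod 5 = 4
Pile 4 (size 30): G(30) = 30 mod 5 = 0
Total Grundy value = XOR of all: 4 XOR 3 XOR 4 XOR 0 = 3

3


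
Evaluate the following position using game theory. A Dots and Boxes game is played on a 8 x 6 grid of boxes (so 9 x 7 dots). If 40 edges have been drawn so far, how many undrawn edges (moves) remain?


Grid: 8 x 6 boxes, i.e. 9 rows and 7 columns of dots.
Horizontal edges: (rows + 1) * cols = 9 * 6 = 54
Vertical edges: rows * (cols + 1) = 8 * 7 = 56
Total edges: 54 + 56 = 110
Edges drawn: 40
Remaining: 110 - 40 = 70

70


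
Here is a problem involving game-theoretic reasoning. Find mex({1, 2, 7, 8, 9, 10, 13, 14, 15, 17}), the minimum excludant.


Set = {1, 2, 7, 8, 9, 10, 13, 14, 15, 17}
0 is NOT in the set. This is the mex.
mex = 0

0


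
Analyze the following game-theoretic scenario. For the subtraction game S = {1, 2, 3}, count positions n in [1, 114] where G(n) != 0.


Subtraction set S = {1, 2, 3}, so G(n) = n mod 4.
G(n) = 0 when n is a multiple of 4.
Multiples of 4 in [1, 114]: 28
N-positions (nonzero Grundy) = 114 - 28 = 86

86


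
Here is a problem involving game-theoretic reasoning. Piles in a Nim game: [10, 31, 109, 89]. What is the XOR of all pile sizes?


We need the XOR (exclusive or) of all pile sizes.
After XOR-ing pile 1 (size 10): 0 XOR 10 = 10
After XOR-ing pile 2 (size 31): 10 XOR 31 = 21
After XOR-ing pile 3 (size 109): 21 XOR 109 = 120
After XOR-ing pile 4 (size 89): 120 XOR 89 = 33
The Nim-value of this position is 33.

33


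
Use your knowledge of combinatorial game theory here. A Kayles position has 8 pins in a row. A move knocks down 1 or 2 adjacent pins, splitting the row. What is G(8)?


Kayles: a move removes 1 or 2 adjacent pins from a contiguous row.
Removing pins from a row of k leaves two independent rows (a, b) with a + b = k - 1 (one pin) or a + b = k - 2 (two pins); an end removal gives a = 0.
By Sprague-Grundy, G(k) = mex{ G(a) XOR G(b) } over all these splits. G(0) = 0.
G(1): splits (0,0):0^0=0 -> mex({0}) = 1
G(2): splits (0,1):0^1=1 (0,0):0^0=0 -> mex({0, 1}) = 2
G(3): splits (0,2):0^2=2 (1,1):1^1=0 (0,1):0^1=1 -> mex({0, 1, 2}) = 3
G(4): splits (0,3):0^3=3 (1,2):1^2=3 (0,2):0^2=2 (1,1):1^1=0 -> mex({0, 2, 3}) = 1
G(5): splits (0,4):0^1=1 (1,3):1^3=2 (2,2):2^2=0 (0,3):0^3=3 (1,2):1^2=3 -> mex({0, 1, 2, 3}) = 4
G(6) = mex({0, 1, 2, 4}) = 3
G(7) = mex({0, 1, 3, 4, 5}) = 2
G(8) = mex({0, 2, 3, 5, 6}) = 1
Therefore G(8) = 1.

1


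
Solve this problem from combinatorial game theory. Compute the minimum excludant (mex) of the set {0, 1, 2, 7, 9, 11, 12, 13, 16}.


Set = {0, 1, 2, 7, 9, 11, 12, 13, 16}
0 is in the set.
1 is in the set.
2 is in the set.
3 is NOT in the set. This is the mex.
mex = 3

3


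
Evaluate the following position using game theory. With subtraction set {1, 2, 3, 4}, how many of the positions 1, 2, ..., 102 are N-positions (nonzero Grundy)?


Subtraction set S = {1, 2, 3, 4}, so G(n) = n mod 5.
G(n) = 0 when n is a multiple of 5.
Multiples of 5 in [1, 102]: 20
N-positions (nonzero Grundy) = 102 - 20 = 82

82


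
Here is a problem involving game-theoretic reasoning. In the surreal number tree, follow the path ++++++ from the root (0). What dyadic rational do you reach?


Sign expansion: ++++++
Rule: track bounds (lo, hi), initially (-inf, +inf). On '+', the current value becomes lo and we move to the simplest number in (value, hi): value + 1 if hi = +inf, otherwise the midpoint (value + hi)/2. On '-', the current value becomes hi and we move to value - 1 if lo = -inf, otherwise the midpoint (lo + value)/2.
Start at 0.
Step 1: sign = +, move right. Bounds: (0, +inf). Value = 1
Step 2: sign = +, move right. Bounds: (1, +inf). Value = 2
Step 3: sign = +, move right. Bounds: (2, +inf). Value = 3
Step 4: sign = +, move right. Bounds: (3, +inf). Value = 4
Step 5: sign = +, move right. Bounds: (4, +inf). Value = 5
Step 6: sign = +, move right. Bounds: (5, +inf). Value = 6
The surreal number with sign expansion ++++++ is 6.

6


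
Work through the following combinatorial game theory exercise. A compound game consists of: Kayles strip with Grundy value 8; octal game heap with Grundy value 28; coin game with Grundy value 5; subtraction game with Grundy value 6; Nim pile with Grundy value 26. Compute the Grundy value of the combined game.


By the Sprague-Grundy theorem, the Grundy value of a sum of games is the XOR of individual Grundy values.
Kayles strip: Grundy value = 8. Running XOR: 0 XOR 8 = 8
octal game heap: Grundy value = 28. Running XOR: 8 XOR 28 = 20
coin game: Grundy value = 5. Running XOR: 20 XOR 5 = 17
subtraction game: Grundy value = 6. Running XOR: 17 XOR 6 = 23
Nim pile: Grundy value = 26. Running XOR: 23 XOR 26 = 13
The combined Grundy value is 13.

13


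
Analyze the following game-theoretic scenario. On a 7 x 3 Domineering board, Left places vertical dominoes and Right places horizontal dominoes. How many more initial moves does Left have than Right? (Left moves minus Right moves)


Board is 7 x 3 (rows x cols).
Left (vertical) placements: (rows-1) * cols = 6 * 3 = 18
Right (horizontal) placements: rows * (cols-1) = 7 * 2 = 14
Advantage = Left - Right = 18 - 14 = 4

4


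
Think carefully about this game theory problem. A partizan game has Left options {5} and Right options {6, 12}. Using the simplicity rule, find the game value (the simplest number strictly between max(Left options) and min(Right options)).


Left options: {5}, max = 5
Right options: {6, 12}, min = 6
All options are numbers and max(Left) < min(Right), so by the simplicity theorem the value is the simplest (earliest-born) number strictly between 5 and 6.
No integer lies strictly between 5 and 6, so the value is the dyadic rational m/2^k in the interval with the smallest k (then m odd); search k = 1, 2, ...:
Denominator 2: 11/2 lies strictly between 5 and 6 -- found.
The simplest number in the interval is 11/2.
Game value = 11/2

11/2


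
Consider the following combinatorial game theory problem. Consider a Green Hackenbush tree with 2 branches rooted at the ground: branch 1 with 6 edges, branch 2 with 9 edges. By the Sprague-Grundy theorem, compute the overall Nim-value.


The tree has 2 branches from the ground vertex.
In Green Hackenbush, the Nim-value of a simple path of length k is k.
Branch 1: length 6, Nim-value = 6
Branch 2: length 9, Nim-value = 9
Total Nim-value = XOR of all branch values:
0 XOR 6 = 6
6 XOR 9 = 15
Nim-value of the tree = 15

15


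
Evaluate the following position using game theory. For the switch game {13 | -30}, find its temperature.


The game is {13 | -30}, a switch {a | b} with numbers a > b.
Cooling {a | b} by t gives {a - t | b + t}, which stops being hot when a - t = b + t, i.e. at t = (a - b)/2. So the temperature of a switch is (a - b)/2.
Temperature = (Left option - Right option) / 2
= (13 - (-30)) / 2
= 43 / 2
= 43/2

43/2


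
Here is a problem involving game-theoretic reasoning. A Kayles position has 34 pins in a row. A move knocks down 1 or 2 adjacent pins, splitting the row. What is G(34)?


Kayles: a move removes 1 or 2 adjacent pins from a contiguous row.
Removing pins from a row of k leaves two independent rows (a, b) with a + b = k - 1 (one pin) or a + b = k - 2 (two pins); an end removal gives a = 0.
By Sprague-Grundy, G(k) = mex{ G(a) XOR G(b) } over all these splits. G(0) = 0.
G(1): splits (0,0):0^0=0 -> mex({0}) = 1
G(2): splits (0,1):0^1=1 (0,0):0^0=0 -> mex({0, 1}) = 2
G(3): splits (0,2):0^2=2 (1,1):1^1=0 (0,1):0^1=1 -> mex({0, 1, 2}) = 3
G(4): splits (0,3):0^3=3 (1,2):1^2=3 (0,2):0^2=2 (1,1):1^1=0 -> mex({0, 2, 3}) = 1
G(5): splits (0,4):0^1=1 (1,3):1^3=2 (2,2):2^2=0 (0,3):0^3=3 (1,2):1^2=3 -> mex({0, 1, 2, 3}) = 4
G(6) = mex({0, 1, 2, 4}) = 3
G(7) = mex({0, 1, 3, 4, 5}) = 2
G(8) = mex({0, 2, 3, 5, 6}) = 1
G(9) = mex({0, 1, 2, 3, 6, 7}) = 4
G(10) = mex({0, 1, 3, 4, 5, 7}) = 2
G(11) = mex({0, 1, 2, 3, 4, 5}) = 6
G(12) = mex({0, 1, 2, 3, 5, 6, 7}) = 4
G(13) = mex({0, 2, 3, 4, 6, 7}) = 1
G(14) = mex({0, 1, 4, 5, 6, 7}) = 2
G(15) = mex({0, 1, 2, 3, 4, 5, 6}) = 7
G(16) = mex({0, 2, 3, 5, 6, 7}) = 1
G(17) = mex({0, 1, 2, 3, 5, 6, 7}) = 4
G(18) = mex({0, 1, 2, 4, 5, 6}) = 3
G(19) = mex({0, 1, 3, 4, 5, 7}) = 2
G(20) = mex({0, 2, 3, 4, 5, 6, 7}) = 1
G(21) = mex({0, 1, 2, 3, 5, 6, 7}) = 4
G(22) = mex({0, 1, 2, 3, 4, 5, 7}) = 6
G(23) = mex({0, 1, 2, 3, 4, 5, 6}) = 7
G(24) = mex({0, 1, 2, 3, 5, 6, 7}) = 4
G(25) = mex({0, 2, 3, 4, 6, 7}) = 1
G(26) = mex({0, 1, 3, 4, 5, 6, 7}) = 2
G(27) = mex({0, 1, 2, 3, 4, 5, 6, 7}) = 8
G(28) = mex({0, 1, 2, 3, 4, 6, 7, 8}) = 5
G(29) = mex({0, 1, 2, 3, 5, 6, 7, 8, 9}) = 4
G(30) = mex({0, 1, 2, 3, 4, 5, 6, 9, 10}) = 7
G(31) = mex({0, 1, 3, 4, 5, 7, 10, 11}) = 2
G(32) = mex({0, 2, 3, 4, 5, 6, 7, 9, 11}) = 1
G(33) = mex({0, 1, 2, 3, 4, 5, 6, 7, 9, 12}) = 8
G(34) = mex({0, 1, 2, 3, 4, 5, 7, 8, 11, 12}) = 6
Therefore G(34) = 6.

6


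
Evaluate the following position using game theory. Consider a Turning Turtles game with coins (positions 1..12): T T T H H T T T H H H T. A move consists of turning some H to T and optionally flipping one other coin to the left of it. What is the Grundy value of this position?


Coins: T T T H H T T T H H H T
Key fact: a single head at position k behaves exactly like a Nim heap of size k (turning it to T and optionally flipping a coin at j < k corresponds to moving the heap from k to j, or to 0), and heads combine as a disjunctive sum (two heads at the same place would cancel, matching j XOR j = 0). So the Nim-value is the XOR of the 1-indexed positions of the heads.
Face-up positions (1-indexed): [4, 5, 9, 10, 11]
XOR 0 with 4: 0 XOR 4 = 4
XOR 4 with 5: 4 XOR 5 = 1
XOR 1 with 9: 1 XOR 9 = 8
XOR 8 with 10: 8 XOR 10 = 2
XOR 2 with 11: 2 XOR 11 = 9
Nim-value = 9

9


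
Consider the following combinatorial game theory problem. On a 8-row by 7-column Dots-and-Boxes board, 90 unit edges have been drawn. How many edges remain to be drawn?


Grid: 8 x 7 boxes, i.e. 9 rows and 8 columns of dots.
Horizontal edges: (rows + 1) * cols = 9 * 7 = 63
Vertical edges: rows * (cols + 1) = 8 * 8 = 64
Total edges: 63 + 64 = 127
Edges drawn: 90
Remaining: 127 - 90 = 37

37


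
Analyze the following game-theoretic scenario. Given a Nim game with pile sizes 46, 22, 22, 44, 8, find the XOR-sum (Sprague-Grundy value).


We need the XOR (exclusive or) of all pile sizes.
After XOR-ing pile 1 (size 46): 0 XOR 46 = 46
After XOR-ing pile 2 (size 22): 46 XOR 22 = 56
After XOR-ing pile 3 (size 22): 56 XOR 22 = 46
After XOR-ing pile 4 (size 44): 46 XOR 44 = 2
After XOR-ing pile 5 (size 8): 2 XOR 8 = 10
The Nim-value of this position is 10.

10


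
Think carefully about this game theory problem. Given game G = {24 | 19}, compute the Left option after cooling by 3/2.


Original game: {24 | 19} (a switch {a | b} with a > b).
Cooling by t (for t below the temperature (a - b)/2 = 5/2) taxes each move by t: {a | b} cooled by t is {a - t | b + t}.
Cooling amount: t = 3/2
Cooled Left option: 24 - 3/2 = 45/2
Cooled Right option: 19 + 3/2 = 41/2
Cooled game: {45/2 | 41/2}
Left option = 45/2

45/2


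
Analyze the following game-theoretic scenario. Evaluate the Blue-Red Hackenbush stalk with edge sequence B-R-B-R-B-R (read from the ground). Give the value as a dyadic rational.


Edges (from ground): B-R-B-R-B-R
By Berlekamp's sign-expansion rule, a Blue-Red Hackenbush stalk has the value of the surreal number whose sign sequence is the edge sequence with B -> + and R -> -.
Sign sequence: +-+-+-
Trace the sign expansion in the surreal number tree, starting from 0:
Edge 1: B (sign +) -> bounds (0, +inf), value = 1
Edge 2: R (sign -) -> bounds (0, 1), value = 1/2
Edge 3: B (sign +) -> bounds (1/2, 1), value = 3/4
Edge 4: R (sign -) -> bounds (1/2, 3/4), value = 5/8
Edge 5: B (sign +) -> bounds (5/8, 3/4), value = 11/16
Edge 6: R (sign -) -> bounds (5/8, 11/16), value = 21/32
Game value = 21/32

21/32


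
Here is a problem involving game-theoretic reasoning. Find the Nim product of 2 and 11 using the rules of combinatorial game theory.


Nim multiplication is bilinear over XOR: (u XOR v) * w = (u*w) XOR (v*w).
So we split each operand into its bit components and XOR the pairwise Nim products.
2 = 2 (as XOR of powers of 2).
11 = 1 + 2 + 8 (as XOR of powers of 2).
Using the standard Nim-product table on single bits:
  2*2 = 3,   2*4 = 8,   2*8 = 12,
  4*4 = 6,   4*8 = 11,  8*8 = 13,
and  1*x = x (identity), k*l = l*k (commutative).
Pairwise Nim products:
  2 * 1 = 2
  2 * 2 = 3
  2 * 8 = 12
XOR them: 2 XOR 3 XOR 12 = 13.
Result: 2 * 11 = 13 (in Nim).

13


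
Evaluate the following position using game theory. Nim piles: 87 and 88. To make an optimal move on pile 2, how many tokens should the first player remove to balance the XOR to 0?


Piles: 87 and 88
Current XOR: 87 XOR 88 = 15 (non-zero, so this is an N-position).
To make the XOR zero, we need to find a move that balances the piles.
For pile 2 (size 88): target = 88 XOR 15 = 87
We reduce pile 2 from 88 to 87.
Tokens removed: 88 - 87 = 1
Verification: 87 XOR 87 = 0

1


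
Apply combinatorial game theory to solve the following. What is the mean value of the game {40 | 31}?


Game = {40 | 31}, a switch {a | b} with numbers a > b.
Its thermograph has left wall a - t and right wall b + t, which meet at t = (a - b)/2, where both equal (a + b)/2. So the mast (mean value) is at (a + b)/2.
Mean = (40 + (31))/2 = 71/2 = 71/2

71/2


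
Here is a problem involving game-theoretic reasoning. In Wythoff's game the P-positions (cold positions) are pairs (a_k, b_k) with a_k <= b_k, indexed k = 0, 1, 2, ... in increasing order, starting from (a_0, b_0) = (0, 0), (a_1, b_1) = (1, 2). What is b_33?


By Wythoff's theorem, a_k = floor(k * phi) and b_k = floor(k * phi^2) = a_k + k, where phi = (1 + sqrt(5))/2 is the golden ratio.
phi = (1 + sqrt(5))/2 = 1.618034
phi^2 = phi + 1 = 2.618034
k = 33
k * phi^2 = 33 * 2.618034 = 86.395122
b_33 = floor(k * phi^2) = 86 (check: a_33 + k = 53 + 33 = 86)

86


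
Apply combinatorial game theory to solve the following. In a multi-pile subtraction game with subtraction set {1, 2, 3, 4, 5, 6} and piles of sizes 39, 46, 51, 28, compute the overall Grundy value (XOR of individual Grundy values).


Subtraction set: {1, 2, 3, 4, 5, 6}
For this subtraction set, G(n) = n mod 7 (period = max + 1 = 7).
Pile 1 (size 39): G(39) = 39 mod 7 = 4
Pile 2 (size 46): G(46) = 46 mod 7 = 4
Pile 3 (size 51): G(51) = 51 mod 7 = 2
Pile 4 (size 28): G(28) = 28 mod 7 = 0
Total Grundy value = XOR of all: 4 XOR 4 XOR 2 XOR 0 = 2

2


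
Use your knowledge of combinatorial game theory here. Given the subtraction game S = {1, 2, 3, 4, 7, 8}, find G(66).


The subtraction set is S = {1, 2, 3, 4, 7, 8}.
G(k) = mex{ G(k - s) : s in S, s <= k }. We compute iteratively: G(0) = 0.
G(1) = mex({0}) = 1
G(2) = mex({0, 1}) = 2
G(3) = mex({0, 1, 2}) = 3
G(4) = mex({0, 1, 2, 3}) = 4
G(5) = mex({1, 2, 3, 4}) = 0
G(6) = mex({0, 2, 3, 4}) = 1
G(7) = mex({0, 1, 3, 4}) = 2
G(8) = mex({0, 1, 2, 4}) = 3
G(9) = mex({0, 1, 2, 3}) = 4
G(10) = mex({1, 2, 3, 4}) = 0
G(11) = mex({0, 2, 3, 4}) = 1
G(12) = mex({0, 1, 3, 4}) = 2
Observe that G(5)..G(12) = 0, 1, 2, 3, 4, 0, 1, 2 repeats G(0)..G(7) = 0, 1, 2, 3, 4, 0, 1, 2.
For k >= max(S) = 8, G(k) is determined by the previous 8 values G(k-8)..G(k-1); a window of 8 consecutive values has recurred shifted by 5, so by induction G(k + 5) = G(k) for all k >= 0: the sequence is periodic from the start with period 5.
One period: G(0..4) = 0, 1, 2, 3, 4.
66 mod 5 = 1, so G(66) = G(1) = 1.

1


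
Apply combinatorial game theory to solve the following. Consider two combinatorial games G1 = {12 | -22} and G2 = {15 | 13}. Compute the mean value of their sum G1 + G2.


G1 = {12 | -22}, G2 = {15 | 13}
Each is a switch {a | b} with numbers a > b; its mean value is (a + b)/2, and mean value is additive over game sums: m(G1 + G2) = m(G1) + m(G2).
Mean of G1 = (12 + (-22))/2 = -10/2 = -5
Mean of G2 = (15 + (13))/2 = 28/2 = 14
Mean of G1 + G2 = -5 + 14 = 9

9


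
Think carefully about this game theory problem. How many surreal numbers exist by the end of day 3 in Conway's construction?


Day 0: {|} = 0 is born. Count = 1.
Day n: the number of surreal numbers born by day n is 2^(n+1) - 1.
By day 0: 2^1 - 1 = 1
By day 1: 2^2 - 1 = 3
By day 2: 2^3 - 1 = 7
By day 3: 2^4 - 1 = 15
By day 3: 15 surreal numbers.

15


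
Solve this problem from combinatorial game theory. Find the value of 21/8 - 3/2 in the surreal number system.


x = 21/8, y = 3/2
Converting to common denominator: 8
x = 21/8, y = 12/8
x - y = 21/8 - 3/2 = 9/8

9/8


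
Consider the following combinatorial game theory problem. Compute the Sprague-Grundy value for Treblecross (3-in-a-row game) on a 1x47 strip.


Treblecross: place X on empty cells; 3-in-a-row wins.
Playing within two cells of an existing X lets the opponent win at once, so sensible play treats the cells i-2..i+2 around each X as dead. The player left with no safe cell loses, so this is a normal-play take-away game on strips of safe cells.
Placing X at cell i (0-indexed) of a strip of k safe cells leaves independent strips of sizes max(0, i-2) and max(0, k-i-3). Hence G(k) = mex{ G(max(0,i-2)) XOR G(max(0,k-i-3)) : 0 <= i < k }, with G(0) = 0.
G(1): splits (0,0):0^0=0 -> mex({0}) = 1
G(2): splits (0,0):0^0=0 -> mex({0}) = 1
G(3): splits (0,0):0^0=0 -> mex({0}) = 1
G(4): splits (0,1):0^1=1 (0,0):0^0=0 -> mex({0, 1}) = 2
G(5): splits (0,2):0^1=1 (0,1):0^1=1 (0,0):0^0=0 -> mex({0, 1}) = 2
G(6) = mex({1}) = 0
G(7) = mex({0, 1, 2}) = 3
G(8) = mex({0, 1, 2}) = 3
G(9) = mex({0, 2}) = 1
G(10) = mex({0, 2, 3}) = 1
G(11) = mex({0, 3}) = 1
G(12) = mex({1, 3}) = 0
G(13) = mex({0, 1, 2, 3}) = 4
G(14) = mex({0, 1, 2}) = 3
G(15) = mex({0, 1, 2}) = 3
G(16) = mex({0, 1, 2, 4}) = 3
G(17) = mex({0, 1, 3, 4}) = 2
G(18) = mex({0, 1, 3, 4}) = 2
G(19) = mex({0, 1, 3, 5}) = 2
G(20) = mex({0, 1, 2, 3, 5}) = 4
G(21) = mex({0, 1, 2, 3, 5}) = 4
G(22) = mex({1, 2, 6}) = 0
G(23) = mex({0, 1, 2, 3, 4, 6}) = 5
G(24) = mex({0, 1, 2, 3, 4}) = 5
G(25) = mex({0, 1, 3, 4, 7}) = 2
G(26) = mex({0, 1, 3, 4, 5, 7}) = 2
G(27) = mex({0, 1, 3, 5}) = 2
G(28) = mex({0, 1, 2, 5}) = 3
G(29) = mex({0, 1, 2, 4, 5, 6}) = 3
G(30) = mex({1, 2, 4, 6}) = 0
G(31) = mex({0, 1, 2, 3, 4, 6}) = 5
G(32) = mex({1, 2, 3, 4, 7}) = 0
G(33) = mex({0, 3, 7}) = 1
G(34) = mex({0, 2, 3, 5, 7}) = 1
G(35) = mex({0, 2, 3, 5, 6}) = 1
G(36) = mex({0, 1, 2, 5, 6}) = 3
G(37) = mex({0, 1, 2, 4, 5, 6}) = 3
G(38) = mex({0, 1, 2, 4}) = 3
G(39) = mex({0, 1, 2, 3, 4, 7}) = 5
G(40) = mex({0, 1, 2, 3, 4, 5, 7}) = 6
G(41) = mex({0, 1, 2, 3, 5, 7}) = 4
G(42) = mex({0, 1, 2, 3, 5, 6, 7}) = 4
G(43) = mex({0, 2, 3, 5, 6}) = 1
G(44) = mex({1, 2, 3, 4, 5, 6}) = 0
G(45) = mex({0, 1, 2, 3, 4, 6, 7}) = 5
G(46) = mex({0, 1, 2, 3, 4, 7}) = 5
G(47) = mex({0, 1, 2, 3, 4, 5, 7}) = 6
Therefore G(47) = 6.

6


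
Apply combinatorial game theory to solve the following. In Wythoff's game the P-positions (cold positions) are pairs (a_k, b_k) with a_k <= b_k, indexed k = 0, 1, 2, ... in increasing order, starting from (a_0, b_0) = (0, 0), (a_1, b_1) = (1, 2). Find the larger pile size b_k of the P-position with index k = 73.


By Wythoff's theorem, a_k = floor(k * phi) and b_k = floor(k * phi^2) = a_k + k, where phi = (1 + sqrt(5))/2 is the golden ratio.
phi = (1 + sqrt(5))/2 = 1.618034
phi^2 = phi + 1 = 2.618034
k = 73
k * phi^2 = 73 * 2.618034 = 191.116481
b_73 = floor(k * phi^2) = 191 (check: a_73 + k = 118 + 73 = 191)

191


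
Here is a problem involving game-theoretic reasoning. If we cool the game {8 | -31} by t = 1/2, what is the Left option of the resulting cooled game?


Original game: {8 | -31} (a switch {a | b} with a > b).
Cooling by t (for t below the temperature (a - b)/2 = 39/2) taxes each move by t: {a | b} cooled by t is {a - t | b + t}.
Cooling amount: t = 1/2
Cooled Left option: 8 - 1/2 = 15/2
Cooled Right option: -31 + 1/2 = -61/2
Cooled game: {15/2 | -61/2}
Left option = 15/2

15/2


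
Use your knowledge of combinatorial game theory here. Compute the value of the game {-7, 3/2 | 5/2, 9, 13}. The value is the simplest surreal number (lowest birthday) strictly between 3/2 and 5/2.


Left options: {-7, 3/2}, max = 3/2
Right options: {5/2, 9, 13}, min = 5/2
All options are numbers and max(Left) < min(Right), so by the simplicity theorem the value is the simplest (earliest-born) number strictly between 3/2 and 5/2.
The only integer strictly between 3/2 and 5/2 is 2.
No non-integer in the interval can be simpler: if x is a non-integer in the interval, then floor(x) or ceil(x) also lies in the interval (the interval contains an integer), and both are proper prefixes of x's sign expansion, i.e. born earlier. So the game value is 2.
Game value = 2

2


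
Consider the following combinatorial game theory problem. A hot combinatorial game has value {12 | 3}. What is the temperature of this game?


The game is {12 | 3}, a switch {a | b} with numbers a > b.
Cooling {a | b} by t gives {a - t | b + t}, which stops being hot when a - t = b + t, i.e. at t = (a - b)/2. So the temperature of a switch is (a - b)/2.
Temperature = (Left option - Right option) / 2
= (12 - (3)) / 2
= 9 / 2
= 9/2

9/2


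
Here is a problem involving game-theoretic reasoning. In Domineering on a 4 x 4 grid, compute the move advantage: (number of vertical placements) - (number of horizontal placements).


Board is 4 x 4 (rows x cols).
Left (vertical) placements: (rows-1) * cols = 3 * 4 = 12
Right (horizontal) placements: rows * (cols-1) = 4 * 3 = 12
Advantage = Left - Right = 12 - 12 = 0

0


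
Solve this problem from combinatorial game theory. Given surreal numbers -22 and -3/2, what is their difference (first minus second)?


x = -22, y = -3/2
Converting to common denominator: 2
x = -44/2, y = -3/2
x - y = -22 - -3/2 = -41/2

-41/2


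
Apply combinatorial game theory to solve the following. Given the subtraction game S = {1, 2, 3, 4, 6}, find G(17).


The subtraction set is S = {1, 2, 3, 4, 6}.
G(k) = mex{ G(k - s) : s in S, s <= k }. We compute iteratively: G(0) = 0.
G(1) = mex({0}) = 1
G(2) = mex({0, 1}) = 2
G(3) = mex({0, 1, 2}) = 3
G(4) = mex({0, 1, 2, 3}) = 4
G(5) = mex({1, 2, 3, 4}) = 0
G(6) = mex({0, 2, 3, 4}) = 1
G(7) = mex({0, 1, 3, 4}) = 2
G(8) = mex({0, 1, 2, 4}) = 3
G(9) = mex({0, 1, 2, 3}) = 4
G(10) = mex({1, 2, 3, 4}) = 0
Observe that G(5)..G(10) = 0, 1, 2, 3, 4, 0 repeats G(0)..G(5) = 0, 1, 2, 3, 4, 0.
For k >= max(S) = 6, G(k) is determined by the previous 6 values G(k-6)..G(k-1); a window of 6 consecutive values has recurred shifted by 5, so by induction G(k + 5) = G(k) for all k >= 0: the sequence is periodic from the start with period 5.
One period: G(0..4) = 0, 1, 2, 3, 4.
17 mod 5 = 2, so G(17) = G(2) = 2.

2
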